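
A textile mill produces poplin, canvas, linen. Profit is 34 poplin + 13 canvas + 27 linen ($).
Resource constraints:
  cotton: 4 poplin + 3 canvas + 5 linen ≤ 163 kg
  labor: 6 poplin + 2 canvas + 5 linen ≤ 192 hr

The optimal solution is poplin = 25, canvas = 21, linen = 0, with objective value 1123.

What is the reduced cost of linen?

-3

Check each constraint at x*: cotton 163/163 (tight); labor 192/192 (tight).
From A_Bᵀ y = c: 4·y_cotton + 6·y_labor = 34; 3·y_cotton + 2·y_labor = 13.
This yields shadow prices y_cotton = 1, y_labor = 5.
Reduced cost of linen: c₃ − yᵀa₃ = 27 − (1·5 + 5·5) = 27 − 30 = -3.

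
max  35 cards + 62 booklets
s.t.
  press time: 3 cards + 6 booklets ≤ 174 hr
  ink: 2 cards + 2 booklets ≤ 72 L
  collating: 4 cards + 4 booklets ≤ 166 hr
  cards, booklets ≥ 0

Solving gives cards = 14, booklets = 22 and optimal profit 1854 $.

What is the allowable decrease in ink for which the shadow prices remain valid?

14

Binding constraints: press time, ink. The basis is B = [[3,6],[2,2]] with det -6.
Per unit decrease in ink, x* moves by d = (-1, 0.5).
The basis stays optimal until cards reaches 0; allowable decrease = 14 L.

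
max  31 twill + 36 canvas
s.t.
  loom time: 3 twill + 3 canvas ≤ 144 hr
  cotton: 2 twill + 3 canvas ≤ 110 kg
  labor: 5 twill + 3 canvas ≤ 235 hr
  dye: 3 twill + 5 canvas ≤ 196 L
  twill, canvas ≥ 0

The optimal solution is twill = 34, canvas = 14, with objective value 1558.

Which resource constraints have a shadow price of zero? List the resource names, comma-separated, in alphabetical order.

loom time: 144/144 (binding)
cotton: 110/110 (binding)
labor: 212/235 (slack 23)
dye: 172/196 (slack 24)
By complementary slackness, a constraint with positive slack has shadow price 0 → dye, labor.

dye, labor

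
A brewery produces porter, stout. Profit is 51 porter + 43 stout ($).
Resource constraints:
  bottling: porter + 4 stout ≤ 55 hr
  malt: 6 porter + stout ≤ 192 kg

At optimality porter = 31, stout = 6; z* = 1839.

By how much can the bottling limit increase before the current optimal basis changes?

713

Binding constraints: bottling, malt. The basis is B = [[1,4],[6,1]] with det -23.
Per unit increase in bottling, x* moves by d = (-0.0435, 0.2609).
The basis stays optimal until porter reaches 0; allowable increase = 713 hr.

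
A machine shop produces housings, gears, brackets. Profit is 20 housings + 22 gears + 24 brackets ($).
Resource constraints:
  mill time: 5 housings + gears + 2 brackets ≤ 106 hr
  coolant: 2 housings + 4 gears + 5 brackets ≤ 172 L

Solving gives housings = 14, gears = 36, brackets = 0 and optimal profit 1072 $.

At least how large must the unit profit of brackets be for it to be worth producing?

29

Both mill time and coolant are binding at x*.
The binding rows give the dual system: 5·y_mill time + 2·y_coolant = 20 and 1·y_mill time + 4·y_coolant = 22.
This yields shadow prices y_mill time = 2, y_coolant = 5.
brackets enters the basis when its profit ≥ yᵀa₃ = 2·2 + 5·5 = 29.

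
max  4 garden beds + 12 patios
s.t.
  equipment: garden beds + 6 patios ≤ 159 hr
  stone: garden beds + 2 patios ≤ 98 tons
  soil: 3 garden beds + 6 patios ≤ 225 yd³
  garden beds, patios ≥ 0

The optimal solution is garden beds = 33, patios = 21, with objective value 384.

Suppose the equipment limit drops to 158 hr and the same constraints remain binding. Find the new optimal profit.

Binding: equipment and soil. Non-binding: stone (23 unused).
Since stone is not tight, its dual is 0.
From A_Bᵀ y = c: 1·y_equipment + 3·y_soil = 4; 6·y_equipment + 6·y_soil = 12.
→ y_equipment = 1 and y_soil = 1.
Δz = y_equipment·Δb = 1 × (-1) = -1, so new z* = 384 − 1 = 383.

383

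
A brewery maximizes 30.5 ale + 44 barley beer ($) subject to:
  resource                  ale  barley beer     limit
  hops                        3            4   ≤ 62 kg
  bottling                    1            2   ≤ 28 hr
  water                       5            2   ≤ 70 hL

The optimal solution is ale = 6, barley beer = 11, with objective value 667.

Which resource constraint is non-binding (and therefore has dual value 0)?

water

hops: 62/62 (binding)
bottling: 28/28 (binding)
water: 52/70 (slack 18)
By complementary slackness, a constraint with positive slack has shadow price 0 → water.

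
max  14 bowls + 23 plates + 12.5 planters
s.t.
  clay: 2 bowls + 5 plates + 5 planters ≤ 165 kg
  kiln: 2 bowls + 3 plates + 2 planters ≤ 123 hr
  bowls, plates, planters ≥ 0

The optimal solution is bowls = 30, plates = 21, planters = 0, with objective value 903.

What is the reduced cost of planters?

-4.5

Both clay and kiln are binding at x*.
The binding rows give the dual system: 2·y_clay + 2·y_kiln = 14 and 5·y_clay + 3·y_kiln = 23.
Solving: y_clay = 1, y_kiln = 6.
Reduced cost of planters: c₃ − yᵀa₃ = 12.5 − (1·5 + 6·2) = 12.5 − 17 = -4.5.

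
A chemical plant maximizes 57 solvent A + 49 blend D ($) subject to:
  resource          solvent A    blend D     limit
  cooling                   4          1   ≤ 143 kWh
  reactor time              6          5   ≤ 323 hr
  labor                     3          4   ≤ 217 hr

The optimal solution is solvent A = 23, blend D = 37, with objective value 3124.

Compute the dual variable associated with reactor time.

Check each constraint at x*: cooling 129/143 (slack 14); reactor time 323/323 (tight); labor 217/217 (tight).
By complementary slackness, y = 0 for the non-binding constraint.
From A_Bᵀ y = c: 6·y_reactor time + 3·y_labor = 57; 5·y_reactor time + 4·y_labor = 49.
Solving: y_reactor time = 9, y_labor = 1.
Shadow price of reactor time = 9.

9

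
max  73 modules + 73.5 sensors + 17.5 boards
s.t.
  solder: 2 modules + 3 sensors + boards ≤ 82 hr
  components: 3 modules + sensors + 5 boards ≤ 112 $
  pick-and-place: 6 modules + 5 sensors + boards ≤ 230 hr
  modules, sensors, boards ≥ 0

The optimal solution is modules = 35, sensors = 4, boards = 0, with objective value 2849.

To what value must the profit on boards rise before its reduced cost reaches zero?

Check each constraint at x*: solder 82/82 (tight); components 109/112 (slack 3); pick-and-place 230/230 (tight).
By complementary slackness, y = 0 for the non-binding constraint.
Dual feasibility on the basic columns requires 2·y_solder + 6·y_pick-and-place = 73, 3·y_solder + 5·y_pick-and-place = 73.5.
Solving: y_solder = 9.5, y_pick-and-place = 9.
boards enters the basis when its profit ≥ yᵀa₃ = 9.5·1 + 9·1 = 18.5.

18.5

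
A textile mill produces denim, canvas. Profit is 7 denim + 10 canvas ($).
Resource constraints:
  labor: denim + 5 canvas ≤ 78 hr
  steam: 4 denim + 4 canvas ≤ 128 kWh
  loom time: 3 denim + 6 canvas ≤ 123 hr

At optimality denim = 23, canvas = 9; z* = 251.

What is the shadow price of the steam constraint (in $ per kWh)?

Check each constraint at x*: labor 68/78 (slack 10); steam 128/128 (tight); loom time 123/123 (tight).
Since labor is not tight, its dual is 0.
The binding rows give the dual system: 4·y_steam + 3·y_loom time = 7 and 4·y_steam + 6·y_loom time = 10.
→ y_steam = 1 and y_loom time = 1.
Shadow price of steam = 1.

1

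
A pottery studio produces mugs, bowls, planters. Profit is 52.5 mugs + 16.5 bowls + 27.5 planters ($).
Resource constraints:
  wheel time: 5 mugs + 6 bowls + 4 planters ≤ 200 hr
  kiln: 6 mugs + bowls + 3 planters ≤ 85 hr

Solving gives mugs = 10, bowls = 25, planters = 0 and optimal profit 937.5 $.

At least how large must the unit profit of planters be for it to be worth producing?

28.5

At the optimum: wheel time uses 200 of 200 (binding); kiln uses 85 of 85 (binding).
The binding rows give the dual system: 5·y_wheel time + 6·y_kiln = 52.5 and 6·y_wheel time + 1·y_kiln = 16.5.
This yields shadow prices y_wheel time = 1.5, y_kiln = 7.5.
planters enters the basis when its profit ≥ yᵀa₃ = 1.5·4 + 7.5·3 = 28.5.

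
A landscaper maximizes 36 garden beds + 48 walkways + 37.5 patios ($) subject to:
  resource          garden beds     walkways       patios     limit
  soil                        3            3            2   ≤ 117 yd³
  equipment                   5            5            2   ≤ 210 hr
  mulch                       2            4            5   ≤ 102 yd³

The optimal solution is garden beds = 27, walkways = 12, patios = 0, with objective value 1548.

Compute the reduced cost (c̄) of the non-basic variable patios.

Binding: soil and mulch. Non-binding: equipment (15 unused).
By complementary slackness, y = 0 for the non-binding constraint.
The binding rows give the dual system: 3·y_soil + 2·y_mulch = 36 and 3·y_soil + 4·y_mulch = 48.
→ y_soil = 8 and y_mulch = 6.
Reduced cost of patios: c₃ − yᵀa₃ = 37.5 − (8·2 + 6·5) = 37.5 − 46 = -8.5.

-8.5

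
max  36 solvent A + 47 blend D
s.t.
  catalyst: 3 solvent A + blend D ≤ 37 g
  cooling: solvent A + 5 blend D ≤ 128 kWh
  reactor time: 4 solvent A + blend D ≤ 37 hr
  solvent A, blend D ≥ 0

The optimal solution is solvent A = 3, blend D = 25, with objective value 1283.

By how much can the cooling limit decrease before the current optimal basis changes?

118.75

Binding constraints: cooling, reactor time. The basis is B = [[1,5],[4,1]] with det -19.
Per unit decrease in cooling, x* moves by d = (0.0526, -0.2105).
The basis stays optimal until blend D reaches 0; allowable decrease = 118.75 kWh.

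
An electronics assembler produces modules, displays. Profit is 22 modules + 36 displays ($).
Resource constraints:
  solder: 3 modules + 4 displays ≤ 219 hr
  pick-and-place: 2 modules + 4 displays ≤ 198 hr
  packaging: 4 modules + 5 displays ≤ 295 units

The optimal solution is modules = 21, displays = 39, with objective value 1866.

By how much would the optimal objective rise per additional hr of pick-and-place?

5

At the optimum: solder uses 219 of 219 (binding); pick-and-place uses 198 of 198 (binding); packaging uses 279 of 295 (slack = 16).
Slack constraints have shadow price 0 (complementary slackness).
Dual feasibility on the basic columns requires 3·y_solder + 2·y_pick-and-place = 22, 4·y_solder + 4·y_pick-and-place = 36.
This yields shadow prices y_solder = 4, y_pick-and-place = 5.
Shadow price of pick-and-place = 5.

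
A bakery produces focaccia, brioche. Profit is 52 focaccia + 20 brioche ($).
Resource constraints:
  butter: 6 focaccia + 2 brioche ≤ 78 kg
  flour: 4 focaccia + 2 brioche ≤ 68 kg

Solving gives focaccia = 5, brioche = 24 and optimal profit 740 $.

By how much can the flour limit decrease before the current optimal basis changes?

16

Binding constraints: butter, flour. The basis is B = [[6,2],[4,2]] with det 4.
Per unit decrease in flour, x* moves by d = (0.5, -1.5).
The basis stays optimal until brioche reaches 0; allowable decrease = 16 kg.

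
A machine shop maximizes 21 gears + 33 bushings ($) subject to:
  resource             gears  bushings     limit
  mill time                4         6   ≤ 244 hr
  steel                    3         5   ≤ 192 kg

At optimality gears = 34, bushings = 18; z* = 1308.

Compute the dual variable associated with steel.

Check each constraint at x*: mill time 244/244 (tight); steel 192/192 (tight).
From A_Bᵀ y = c: 4·y_mill time + 3·y_steel = 21; 6·y_mill time + 5·y_steel = 33.
→ y_mill time = 3 and y_steel = 3.
Shadow price of steel = 3.

3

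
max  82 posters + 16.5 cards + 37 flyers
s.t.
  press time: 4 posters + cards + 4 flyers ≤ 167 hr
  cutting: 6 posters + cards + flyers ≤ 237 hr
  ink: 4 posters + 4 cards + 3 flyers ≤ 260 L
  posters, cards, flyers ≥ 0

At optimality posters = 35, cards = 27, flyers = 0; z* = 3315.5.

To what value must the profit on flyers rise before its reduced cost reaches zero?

Binding: press time and cutting. Non-binding: ink (12 unused).
By complementary slackness, y = 0 for the non-binding constraint.
From A_Bᵀ y = c: 4·y_press time + 6·y_cutting = 82; 1·y_press time + 1·y_cutting = 16.5.
→ y_press time = 8.5 and y_cutting = 8.
flyers enters the basis when its profit ≥ yᵀa₃ = 8.5·4 + 8·1 = 42.

42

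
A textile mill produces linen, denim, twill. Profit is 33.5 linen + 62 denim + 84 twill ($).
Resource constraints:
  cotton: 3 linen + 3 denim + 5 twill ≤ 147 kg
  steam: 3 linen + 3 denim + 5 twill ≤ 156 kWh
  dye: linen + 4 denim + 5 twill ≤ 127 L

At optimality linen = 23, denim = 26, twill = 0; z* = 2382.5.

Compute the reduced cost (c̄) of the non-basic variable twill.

At the optimum: cotton uses 147 of 147 (binding); steam uses 147 of 156 (slack = 9); dye uses 127 of 127 (binding).
Slack constraints have shadow price 0 (complementary slackness).
Dual feasibility on the basic columns requires 3·y_cotton + 1·y_dye = 33.5, 3·y_cotton + 4·y_dye = 62.
→ y_cotton = 8 and y_dye = 9.5.
Reduced cost of twill: c₃ − yᵀa₃ = 84 − (8·5 + 9.5·5) = 84 − 87.5 = -3.5.

-3.5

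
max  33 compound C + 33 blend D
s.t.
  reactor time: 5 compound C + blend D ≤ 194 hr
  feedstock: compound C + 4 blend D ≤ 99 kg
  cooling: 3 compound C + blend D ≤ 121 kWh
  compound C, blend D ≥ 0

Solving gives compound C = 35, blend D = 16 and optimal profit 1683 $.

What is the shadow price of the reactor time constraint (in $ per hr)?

Check each constraint at x*: reactor time 191/194 (slack 3); feedstock 99/99 (tight); cooling 121/121 (tight).
By complementary slackness, y = 0 for the non-binding constraint.
Dual feasibility on the basic columns requires 1·y_feedstock + 3·y_cooling = 33, 4·y_feedstock + 1·y_cooling = 33.
→ y_feedstock = 6 and y_cooling = 9.
Shadow price of reactor time = 0.

0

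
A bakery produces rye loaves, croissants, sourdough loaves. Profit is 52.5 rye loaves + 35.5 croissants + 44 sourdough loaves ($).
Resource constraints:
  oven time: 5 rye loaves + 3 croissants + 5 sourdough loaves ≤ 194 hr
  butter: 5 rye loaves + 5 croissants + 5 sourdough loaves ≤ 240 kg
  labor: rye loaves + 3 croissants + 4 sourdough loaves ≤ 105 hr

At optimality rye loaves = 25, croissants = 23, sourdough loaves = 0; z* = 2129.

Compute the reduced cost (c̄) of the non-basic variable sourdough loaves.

-8.5

Check each constraint at x*: oven time 194/194 (tight); butter 240/240 (tight); labor 94/105 (slack 11).
Since labor is not tight, its dual is 0.
The binding rows give the dual system: 5·y_oven time + 5·y_butter = 52.5 and 3·y_oven time + 5·y_butter = 35.5.
→ y_oven time = 8.5 and y_butter = 2.
Reduced cost of sourdough loaves: c₃ − yᵀa₃ = 44 − (8.5·5 + 2·5) = 44 − 52.5 = -8.5.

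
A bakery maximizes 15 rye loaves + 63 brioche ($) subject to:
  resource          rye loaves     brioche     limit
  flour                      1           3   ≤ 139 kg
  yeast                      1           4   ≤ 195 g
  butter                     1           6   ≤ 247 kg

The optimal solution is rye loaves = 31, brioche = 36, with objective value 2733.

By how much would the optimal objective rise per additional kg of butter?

6

At the optimum: flour uses 139 of 139 (binding); yeast uses 175 of 195 (slack = 20); butter uses 247 of 247 (binding).
By complementary slackness, y = 0 for the non-binding constraint.
From A_Bᵀ y = c: 1·y_flour + 1·y_butter = 15; 3·y_flour + 6·y_butter = 63.
This yields shadow prices y_flour = 9, y_butter = 6.
Shadow price of butter = 6.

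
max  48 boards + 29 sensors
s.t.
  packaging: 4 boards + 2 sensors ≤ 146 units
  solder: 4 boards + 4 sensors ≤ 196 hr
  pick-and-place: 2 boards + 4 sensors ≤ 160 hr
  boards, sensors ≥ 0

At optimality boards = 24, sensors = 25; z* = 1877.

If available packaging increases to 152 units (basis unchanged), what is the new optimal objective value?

1934

Binding: packaging and solder. Non-binding: pick-and-place (12 unused).
Since pick-and-place is not tight, its dual is 0.
Dual feasibility on the basic columns requires 4·y_packaging + 4·y_solder = 48, 2·y_packaging + 4·y_solder = 29.
This yields shadow prices y_packaging = 9.5, y_solder = 2.5.
Δz = y_packaging·Δb = 9.5 × (6) = 57, so new z* = 1877 + 57 = 1934.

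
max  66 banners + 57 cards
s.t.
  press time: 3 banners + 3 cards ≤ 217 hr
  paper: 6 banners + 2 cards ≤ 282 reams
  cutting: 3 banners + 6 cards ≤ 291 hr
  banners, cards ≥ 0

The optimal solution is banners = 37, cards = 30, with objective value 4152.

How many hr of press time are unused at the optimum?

press time used = 3·37 + 3·30 = 201; slack = 217 − 201 = 16.

16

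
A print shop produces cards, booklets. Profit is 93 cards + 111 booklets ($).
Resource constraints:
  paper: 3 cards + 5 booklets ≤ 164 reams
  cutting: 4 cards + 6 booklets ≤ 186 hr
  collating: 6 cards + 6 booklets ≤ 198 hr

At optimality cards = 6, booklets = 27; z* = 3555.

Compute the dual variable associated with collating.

Check each constraint at x*: paper 153/164 (slack 11); cutting 186/186 (tight); collating 198/198 (tight).
By complementary slackness, y = 0 for the non-binding constraint.
The binding rows give the dual system: 4·y_cutting + 6·y_collating = 93 and 6·y_cutting + 6·y_collating = 111.
→ y_cutting = 9 and y_collating = 9.5.
Shadow price of collating = 9.5.

9.5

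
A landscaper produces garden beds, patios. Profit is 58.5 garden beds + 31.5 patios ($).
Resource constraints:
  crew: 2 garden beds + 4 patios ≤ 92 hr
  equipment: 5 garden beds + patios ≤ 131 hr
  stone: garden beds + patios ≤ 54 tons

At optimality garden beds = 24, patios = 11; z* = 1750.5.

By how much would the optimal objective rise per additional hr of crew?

Check each constraint at x*: crew 92/92 (tight); equipment 131/131 (tight); stone 35/54 (slack 19).
By complementary slackness, y = 0 for the non-binding constraint.
From A_Bᵀ y = c: 2·y_crew + 5·y_equipment = 58.5; 4·y_crew + 1·y_equipment = 31.5.
This yields shadow prices y_crew = 5.5, y_equipment = 9.5.
Shadow price of crew = 5.5.

5.5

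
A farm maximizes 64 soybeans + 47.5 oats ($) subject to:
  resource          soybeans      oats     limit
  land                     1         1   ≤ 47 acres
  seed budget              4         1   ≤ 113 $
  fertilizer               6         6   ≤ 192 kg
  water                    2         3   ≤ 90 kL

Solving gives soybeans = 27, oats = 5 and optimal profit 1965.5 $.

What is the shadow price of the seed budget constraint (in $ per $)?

5.5

Check each constraint at x*: land 32/47 (slack 15); seed budget 113/113 (tight); fertilizer 192/192 (tight); water 69/90 (slack 21).
By complementary slackness, y = 0 for the non-binding constraints.
From A_Bᵀ y = c: 4·y_seed budget + 6·y_fertilizer = 64; 1·y_seed budget + 6·y_fertilizer = 47.5.
→ y_seed budget = 5.5 and y_fertilizer = 7.
Shadow price of seed budget = 5.5.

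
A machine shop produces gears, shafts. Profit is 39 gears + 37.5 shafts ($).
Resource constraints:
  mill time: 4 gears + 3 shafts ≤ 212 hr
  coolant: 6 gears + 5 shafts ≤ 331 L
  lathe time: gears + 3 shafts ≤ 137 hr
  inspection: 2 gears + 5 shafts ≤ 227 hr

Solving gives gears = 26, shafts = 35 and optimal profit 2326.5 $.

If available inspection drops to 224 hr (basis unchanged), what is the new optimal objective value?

Check each constraint at x*: mill time 209/212 (slack 3); coolant 331/331 (tight); lathe time 131/137 (slack 6); inspection 227/227 (tight).
Slack constraints have shadow price 0 (complementary slackness).
From A_Bᵀ y = c: 6·y_coolant + 2·y_inspection = 39; 5·y_coolant + 5·y_inspection = 37.5.
Solving: y_coolant = 6, y_inspection = 1.5.
Δz = y_inspection·Δb = 1.5 × (-3) = -4.5, so new z* = 2326.5 − 4.5 = 2322.

2322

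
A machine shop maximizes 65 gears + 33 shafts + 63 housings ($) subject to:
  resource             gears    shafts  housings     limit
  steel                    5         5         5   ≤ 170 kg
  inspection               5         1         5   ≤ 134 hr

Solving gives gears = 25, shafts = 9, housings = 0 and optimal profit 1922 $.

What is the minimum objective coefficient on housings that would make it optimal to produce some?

65

At the optimum: steel uses 170 of 170 (binding); inspection uses 134 of 134 (binding).
Dual feasibility on the basic columns requires 5·y_steel + 5·y_inspection = 65, 5·y_steel + 1·y_inspection = 33.
→ y_steel = 5 and y_inspection = 8.
housings enters the basis when its profit ≥ yᵀa₃ = 5·5 + 8·5 = 65.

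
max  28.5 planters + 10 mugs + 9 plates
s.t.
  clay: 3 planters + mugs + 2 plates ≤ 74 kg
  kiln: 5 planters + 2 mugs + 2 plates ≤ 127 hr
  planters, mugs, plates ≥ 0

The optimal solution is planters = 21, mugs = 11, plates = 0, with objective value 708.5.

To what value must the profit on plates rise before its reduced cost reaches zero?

Both clay and kiln are binding at x*.
The binding rows give the dual system: 3·y_clay + 5·y_kiln = 28.5 and 1·y_clay + 2·y_kiln = 10.
Solving: y_clay = 7, y_kiln = 1.5.
plates enters the basis when its profit ≥ yᵀa₃ = 7·2 + 1.5·2 = 17.

17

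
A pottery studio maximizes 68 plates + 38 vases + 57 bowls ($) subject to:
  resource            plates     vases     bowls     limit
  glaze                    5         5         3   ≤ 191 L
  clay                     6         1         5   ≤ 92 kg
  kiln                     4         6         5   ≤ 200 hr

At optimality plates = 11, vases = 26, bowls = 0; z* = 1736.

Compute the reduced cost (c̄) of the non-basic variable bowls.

-8

At the optimum: glaze uses 185 of 191 (slack = 6); clay uses 92 of 92 (binding); kiln uses 200 of 200 (binding).
Slack constraints have shadow price 0 (complementary slackness).
The binding rows give the dual system: 6·y_clay + 4·y_kiln = 68 and 1·y_clay + 6·y_kiln = 38.
Solving: y_clay = 8, y_kiln = 5.
Reduced cost of bowls: c₃ − yᵀa₃ = 57 − (8·5 + 5·5) = 57 − 65 = -8.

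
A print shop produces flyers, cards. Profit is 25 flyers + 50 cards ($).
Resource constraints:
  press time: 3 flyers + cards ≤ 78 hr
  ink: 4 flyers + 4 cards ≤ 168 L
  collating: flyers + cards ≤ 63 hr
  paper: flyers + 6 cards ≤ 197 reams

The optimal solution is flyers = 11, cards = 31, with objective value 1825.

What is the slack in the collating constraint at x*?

21

collating used = 1·11 + 1·31 = 42; slack = 63 − 42 = 21.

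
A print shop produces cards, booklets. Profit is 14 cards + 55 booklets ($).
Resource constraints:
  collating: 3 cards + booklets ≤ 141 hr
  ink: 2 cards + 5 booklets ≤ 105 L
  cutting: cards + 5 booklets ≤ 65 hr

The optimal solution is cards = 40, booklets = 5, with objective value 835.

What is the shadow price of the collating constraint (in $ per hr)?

Check each constraint at x*: collating 125/141 (slack 16); ink 105/105 (tight); cutting 65/65 (tight).
Since collating is not tight, its dual is 0.
Dual feasibility on the basic columns requires 2·y_ink + 1·y_cutting = 14, 5·y_ink + 5·y_cutting = 55.
→ y_ink = 3 and y_cutting = 8.
Shadow price of collating = 0.

0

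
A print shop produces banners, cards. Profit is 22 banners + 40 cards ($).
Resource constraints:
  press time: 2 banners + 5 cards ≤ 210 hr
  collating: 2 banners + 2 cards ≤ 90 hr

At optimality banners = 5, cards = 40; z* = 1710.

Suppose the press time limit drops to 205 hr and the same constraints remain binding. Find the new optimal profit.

Check each constraint at x*: press time 210/210 (tight); collating 90/90 (tight).
The binding rows give the dual system: 2·y_press time + 2·y_collating = 22 and 5·y_press time + 2·y_collating = 40.
→ y_press time = 6 and y_collating = 5.
Δz = y_press time·Δb = 6 × (-5) = -30, so new z* = 1710 − 30 = 1680.

1680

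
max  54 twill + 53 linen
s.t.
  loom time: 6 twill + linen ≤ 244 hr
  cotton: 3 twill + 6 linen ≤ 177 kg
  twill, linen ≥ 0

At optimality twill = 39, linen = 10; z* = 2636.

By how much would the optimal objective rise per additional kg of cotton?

8

At the optimum: loom time uses 244 of 244 (binding); cotton uses 177 of 177 (binding).
Dual feasibility on the basic columns requires 6·y_loom time + 3·y_cotton = 54, 1·y_loom time + 6·y_cotton = 53.
This yields shadow prices y_loom time = 5, y_cotton = 8.
Shadow price of cotton = 8.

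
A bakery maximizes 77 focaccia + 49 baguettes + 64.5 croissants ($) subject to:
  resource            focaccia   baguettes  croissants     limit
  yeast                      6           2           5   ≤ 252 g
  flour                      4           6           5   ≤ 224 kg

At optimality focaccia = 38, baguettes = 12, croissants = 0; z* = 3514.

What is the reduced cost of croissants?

-8

Check each constraint at x*: yeast 252/252 (tight); flour 224/224 (tight).
From A_Bᵀ y = c: 6·y_yeast + 4·y_flour = 77; 2·y_yeast + 6·y_flour = 49.
This yields shadow prices y_yeast = 9.5, y_flour = 5.
Reduced cost of croissants: c₃ − yᵀa₃ = 64.5 − (9.5·5 + 5·5) = 64.5 − 72.5 = -8.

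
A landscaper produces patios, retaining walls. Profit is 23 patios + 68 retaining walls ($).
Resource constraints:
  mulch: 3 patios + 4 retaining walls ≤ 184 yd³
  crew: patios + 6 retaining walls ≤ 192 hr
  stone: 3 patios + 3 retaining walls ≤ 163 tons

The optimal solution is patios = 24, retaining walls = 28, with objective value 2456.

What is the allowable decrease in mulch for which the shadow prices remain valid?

Binding constraints: mulch, crew. The basis is B = [[3,4],[1,6]] with det 14.
Per unit decrease in mulch, x* moves by d = (-0.4286, 0.0714).
The basis stays optimal until patios reaches 0; allowable decrease = 56 yd³.

56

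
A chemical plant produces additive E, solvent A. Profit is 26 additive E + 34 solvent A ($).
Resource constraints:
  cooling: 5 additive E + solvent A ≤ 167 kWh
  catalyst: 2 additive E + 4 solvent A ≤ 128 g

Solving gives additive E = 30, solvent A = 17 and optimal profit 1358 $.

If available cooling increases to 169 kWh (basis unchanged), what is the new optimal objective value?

1362

Check each constraint at x*: cooling 167/167 (tight); catalyst 128/128 (tight).
From A_Bᵀ y = c: 5·y_cooling + 2·y_catalyst = 26; 1·y_cooling + 4·y_catalyst = 34.
Solving: y_cooling = 2, y_catalyst = 8.
Δz = y_cooling·Δb = 2 × (2) = 4, so new z* = 1358 + 4 = 1362.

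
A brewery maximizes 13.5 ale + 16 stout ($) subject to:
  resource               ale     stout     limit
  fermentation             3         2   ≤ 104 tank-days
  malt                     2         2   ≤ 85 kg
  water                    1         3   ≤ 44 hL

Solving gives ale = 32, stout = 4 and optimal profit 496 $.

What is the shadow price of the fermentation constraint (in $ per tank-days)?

3.5

Binding: fermentation and water. Non-binding: malt (13 unused).
By complementary slackness, y = 0 for the non-binding constraint.
The binding rows give the dual system: 3·y_fermentation + 1·y_water = 13.5 and 2·y_fermentation + 3·y_water = 16.
This yields shadow prices y_fermentation = 3.5, y_water = 3.
Shadow price of fermentation = 3.5.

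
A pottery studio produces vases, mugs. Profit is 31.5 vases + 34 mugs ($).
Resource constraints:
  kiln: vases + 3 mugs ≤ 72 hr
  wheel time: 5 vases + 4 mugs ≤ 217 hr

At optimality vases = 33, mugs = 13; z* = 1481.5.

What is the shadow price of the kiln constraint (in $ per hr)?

4

At the optimum: kiln uses 72 of 72 (binding); wheel time uses 217 of 217 (binding).
The binding rows give the dual system: 1·y_kiln + 5·y_wheel time = 31.5 and 3·y_kiln + 4·y_wheel time = 34.
Solving: y_kiln = 4, y_wheel time = 5.5.
Shadow price of kiln = 4.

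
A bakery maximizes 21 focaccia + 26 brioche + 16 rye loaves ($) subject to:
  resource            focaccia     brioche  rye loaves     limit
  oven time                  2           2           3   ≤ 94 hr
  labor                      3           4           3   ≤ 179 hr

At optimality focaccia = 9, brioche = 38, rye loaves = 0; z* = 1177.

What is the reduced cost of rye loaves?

Both oven time and labor are binding at x*.
From A_Bᵀ y = c: 2·y_oven time + 3·y_labor = 21; 2·y_oven time + 4·y_labor = 26.
This yields shadow prices y_oven time = 3, y_labor = 5.
Reduced cost of rye loaves: c₃ − yᵀa₃ = 16 − (3·3 + 5·3) = 16 − 24 = -8.

-8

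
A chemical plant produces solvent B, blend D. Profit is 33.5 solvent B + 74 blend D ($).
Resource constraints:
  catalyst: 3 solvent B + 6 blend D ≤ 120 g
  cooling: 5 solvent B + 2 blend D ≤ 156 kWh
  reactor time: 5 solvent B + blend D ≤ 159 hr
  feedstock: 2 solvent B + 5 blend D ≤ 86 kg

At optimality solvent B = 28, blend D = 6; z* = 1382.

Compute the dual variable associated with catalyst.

6.5

At the optimum: catalyst uses 120 of 120 (binding); cooling uses 152 of 156 (slack = 4); reactor time uses 146 of 159 (slack = 13); feedstock uses 86 of 86 (binding).
By complementary slackness, y = 0 for the non-binding constraints.
Dual feasibility on the basic columns requires 3·y_catalyst + 2·y_feedstock = 33.5, 6·y_catalyst + 5·y_feedstock = 74.
Solving: y_catalyst = 6.5, y_feedstock = 7.
Shadow price of catalyst = 6.5.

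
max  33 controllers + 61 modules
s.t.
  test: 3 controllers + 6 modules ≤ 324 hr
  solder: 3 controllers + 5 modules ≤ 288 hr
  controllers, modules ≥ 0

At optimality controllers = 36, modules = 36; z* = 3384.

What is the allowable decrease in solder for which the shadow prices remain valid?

18

Binding constraints: test, solder. The basis is B = [[3,6],[3,5]] with det -3.
Per unit decrease in solder, x* moves by d = (-2, 1).
The basis stays optimal until controllers reaches 0; allowable decrease = 18 hr.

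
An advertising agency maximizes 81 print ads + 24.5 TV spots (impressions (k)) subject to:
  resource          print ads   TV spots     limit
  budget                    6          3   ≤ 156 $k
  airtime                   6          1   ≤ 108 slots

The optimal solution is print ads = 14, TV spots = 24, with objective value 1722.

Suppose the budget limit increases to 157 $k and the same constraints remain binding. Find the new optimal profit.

Check each constraint at x*: budget 156/156 (tight); airtime 108/108 (tight).
Dual feasibility on the basic columns requires 6·y_budget + 6·y_airtime = 81, 3·y_budget + 1·y_airtime = 24.5.
→ y_budget = 5.5 and y_airtime = 8.
Δz = y_budget·Δb = 5.5 × (1) = 5.5, so new z* = 1722 + 5.5 = 1727.5.

1727.5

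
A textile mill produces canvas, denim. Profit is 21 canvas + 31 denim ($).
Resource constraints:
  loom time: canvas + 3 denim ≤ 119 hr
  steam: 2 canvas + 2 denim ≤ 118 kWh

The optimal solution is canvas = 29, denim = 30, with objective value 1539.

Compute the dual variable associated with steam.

Check each constraint at x*: loom time 119/119 (tight); steam 118/118 (tight).
The binding rows give the dual system: 1·y_loom time + 2·y_steam = 21 and 3·y_loom time + 2·y_steam = 31.
This yields shadow prices y_loom time = 5, y_steam = 8.
Shadow price of steam = 8.

8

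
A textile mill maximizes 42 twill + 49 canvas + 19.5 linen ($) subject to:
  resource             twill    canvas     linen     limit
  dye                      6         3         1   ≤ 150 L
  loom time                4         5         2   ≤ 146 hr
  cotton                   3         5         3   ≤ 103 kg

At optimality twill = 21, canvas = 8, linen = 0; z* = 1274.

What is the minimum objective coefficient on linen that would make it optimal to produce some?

Check each constraint at x*: dye 150/150 (tight); loom time 124/146 (slack 22); cotton 103/103 (tight).
Slack constraints have shadow price 0 (complementary slackness).
The binding rows give the dual system: 6·y_dye + 3·y_cotton = 42 and 3·y_dye + 5·y_cotton = 49.
Solving: y_dye = 3, y_cotton = 8.
linen enters the basis when its profit ≥ yᵀa₃ = 3·1 + 8·3 = 27.

27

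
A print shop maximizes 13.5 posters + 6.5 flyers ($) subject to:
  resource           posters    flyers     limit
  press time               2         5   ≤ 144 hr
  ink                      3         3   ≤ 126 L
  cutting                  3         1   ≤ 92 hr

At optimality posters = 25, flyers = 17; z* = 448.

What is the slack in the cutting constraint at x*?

cutting used = 3·25 + 1·17 = 92; slack = 92 − 92 = 0.

0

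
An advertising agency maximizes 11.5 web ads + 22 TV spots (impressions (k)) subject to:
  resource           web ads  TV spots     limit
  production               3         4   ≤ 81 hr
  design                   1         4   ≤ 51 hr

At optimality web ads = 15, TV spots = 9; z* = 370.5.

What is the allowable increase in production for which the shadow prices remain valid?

Binding constraints: production, design. The basis is B = [[3,4],[1,4]] with det 8.
Per unit increase in production, x* moves by d = (0.5, -0.125).
The basis stays optimal until TV spots reaches 0; allowable increase = 72 hr.

72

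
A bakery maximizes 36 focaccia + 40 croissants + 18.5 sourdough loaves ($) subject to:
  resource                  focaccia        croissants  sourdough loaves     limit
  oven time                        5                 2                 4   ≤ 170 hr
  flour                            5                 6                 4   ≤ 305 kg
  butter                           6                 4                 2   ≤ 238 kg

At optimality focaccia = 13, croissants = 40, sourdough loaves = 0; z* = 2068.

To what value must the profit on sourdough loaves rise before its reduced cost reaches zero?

26

Binding: flour and butter. Non-binding: oven time (25 unused).
Since oven time is not tight, its dual is 0.
Dual feasibility on the basic columns requires 5·y_flour + 6·y_butter = 36, 6·y_flour + 4·y_butter = 40.
This yields shadow prices y_flour = 6, y_butter = 1.
sourdough loaves enters the basis when its profit ≥ yᵀa₃ = 6·4 + 1·2 = 26.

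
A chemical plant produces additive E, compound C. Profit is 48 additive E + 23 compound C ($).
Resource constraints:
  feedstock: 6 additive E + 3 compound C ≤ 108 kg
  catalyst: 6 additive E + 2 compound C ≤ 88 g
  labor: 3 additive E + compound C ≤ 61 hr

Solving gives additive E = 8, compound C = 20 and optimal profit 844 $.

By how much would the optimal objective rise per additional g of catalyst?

1

Check each constraint at x*: feedstock 108/108 (tight); catalyst 88/88 (tight); labor 44/61 (slack 17).
Slack constraints have shadow price 0 (complementary slackness).
Dual feasibility on the basic columns requires 6·y_feedstock + 6·y_catalyst = 48, 3·y_feedstock + 2·y_catalyst = 23.
This yields shadow prices y_feedstock = 7, y_catalyst = 1.
Shadow price of catalyst = 1.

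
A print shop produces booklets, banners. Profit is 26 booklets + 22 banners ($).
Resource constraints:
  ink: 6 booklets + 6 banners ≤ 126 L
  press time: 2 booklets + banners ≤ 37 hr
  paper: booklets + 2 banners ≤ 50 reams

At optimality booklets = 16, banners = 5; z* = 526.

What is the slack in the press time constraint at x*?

0

press time used = 2·16 + 1·5 = 37; slack = 37 − 37 = 0.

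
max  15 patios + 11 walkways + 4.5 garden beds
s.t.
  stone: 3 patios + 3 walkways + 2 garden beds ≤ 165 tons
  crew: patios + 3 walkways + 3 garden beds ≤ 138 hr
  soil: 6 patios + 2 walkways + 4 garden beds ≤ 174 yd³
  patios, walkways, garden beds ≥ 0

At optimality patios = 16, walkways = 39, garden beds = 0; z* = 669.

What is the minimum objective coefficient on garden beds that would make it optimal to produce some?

10

At the optimum: stone uses 165 of 165 (binding); crew uses 133 of 138 (slack = 5); soil uses 174 of 174 (binding).
Slack constraints have shadow price 0 (complementary slackness).
From A_Bᵀ y = c: 3·y_stone + 6·y_soil = 15; 3·y_stone + 2·y_soil = 11.
→ y_stone = 3 and y_soil = 1.
garden beds enters the basis when its profit ≥ yᵀa₃ = 3·2 + 1·4 = 10.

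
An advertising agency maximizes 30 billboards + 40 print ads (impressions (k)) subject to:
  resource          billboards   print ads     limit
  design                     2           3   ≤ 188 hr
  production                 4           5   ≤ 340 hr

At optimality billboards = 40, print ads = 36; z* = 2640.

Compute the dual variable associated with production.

Check each constraint at x*: design 188/188 (tight); production 340/340 (tight).
The binding rows give the dual system: 2·y_design + 4·y_production = 30 and 3·y_design + 5·y_production = 40.
This yields shadow prices y_design = 5, y_production = 5.
Shadow price of production = 5.

5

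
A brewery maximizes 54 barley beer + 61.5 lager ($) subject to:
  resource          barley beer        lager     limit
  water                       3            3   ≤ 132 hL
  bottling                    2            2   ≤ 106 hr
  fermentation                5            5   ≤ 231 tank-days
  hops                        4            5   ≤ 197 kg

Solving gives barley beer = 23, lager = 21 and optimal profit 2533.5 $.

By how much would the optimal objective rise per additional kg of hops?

At the optimum: water uses 132 of 132 (binding); bottling uses 88 of 106 (slack = 18); fermentation uses 220 of 231 (slack = 11); hops uses 197 of 197 (binding).
Since bottling, fermentation are not tight, their duals are 0.
The binding rows give the dual system: 3·y_water + 4·y_hops = 54 and 3·y_water + 5·y_hops = 61.5.
This yields shadow prices y_water = 8, y_hops = 7.5.
Shadow price of hops = 7.5.

7.5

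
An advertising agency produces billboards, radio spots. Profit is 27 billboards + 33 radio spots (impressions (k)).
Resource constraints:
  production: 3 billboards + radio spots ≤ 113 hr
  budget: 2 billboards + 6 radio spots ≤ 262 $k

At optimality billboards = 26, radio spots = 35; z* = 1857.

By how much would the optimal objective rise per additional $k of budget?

4.5

At the optimum: production uses 113 of 113 (binding); budget uses 262 of 262 (binding).
From A_Bᵀ y = c: 3·y_production + 2·y_budget = 27; 1·y_production + 6·y_budget = 33.
Solving: y_production = 6, y_budget = 4.5.
Shadow price of budget = 4.5.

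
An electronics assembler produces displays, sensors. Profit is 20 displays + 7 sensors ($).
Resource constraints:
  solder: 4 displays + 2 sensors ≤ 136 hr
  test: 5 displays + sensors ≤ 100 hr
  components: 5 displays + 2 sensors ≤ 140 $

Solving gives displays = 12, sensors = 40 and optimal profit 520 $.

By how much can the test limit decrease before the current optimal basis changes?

20

Binding constraints: test, components. The basis is B = [[5,1],[5,2]] with det 5.
Per unit decrease in test, x* moves by d = (-0.4, 1).
The basis stays optimal until solder becomes binding; allowable decrease = 20 hr.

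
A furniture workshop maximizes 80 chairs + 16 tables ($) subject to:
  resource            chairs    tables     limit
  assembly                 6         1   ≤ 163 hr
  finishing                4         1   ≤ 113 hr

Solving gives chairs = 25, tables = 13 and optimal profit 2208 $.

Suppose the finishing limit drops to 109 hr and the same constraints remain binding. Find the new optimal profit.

2176

Both assembly and finishing are binding at x*.
The binding rows give the dual system: 6·y_assembly + 4·y_finishing = 80 and 1·y_assembly + 1·y_finishing = 16.
→ y_assembly = 8 and y_finishing = 8.
Δz = y_finishing·Δb = 8 × (-4) = -32, so new z* = 2208 − 32 = 2176.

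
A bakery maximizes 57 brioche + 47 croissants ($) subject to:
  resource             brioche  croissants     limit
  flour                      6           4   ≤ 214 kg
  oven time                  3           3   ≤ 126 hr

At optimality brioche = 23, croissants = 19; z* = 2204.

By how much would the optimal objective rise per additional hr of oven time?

At the optimum: flour uses 214 of 214 (binding); oven time uses 126 of 126 (binding).
From A_Bᵀ y = c: 6·y_flour + 3·y_oven time = 57; 4·y_flour + 3·y_oven time = 47.
→ y_flour = 5 and y_oven time = 9.
Shadow price of oven time = 9.

9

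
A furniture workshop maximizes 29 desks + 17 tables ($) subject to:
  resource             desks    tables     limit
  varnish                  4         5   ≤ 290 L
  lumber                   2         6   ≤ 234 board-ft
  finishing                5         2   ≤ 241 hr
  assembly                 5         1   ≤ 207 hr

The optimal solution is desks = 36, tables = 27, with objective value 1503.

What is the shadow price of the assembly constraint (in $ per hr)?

At the optimum: varnish uses 279 of 290 (slack = 11); lumber uses 234 of 234 (binding); finishing uses 234 of 241 (slack = 7); assembly uses 207 of 207 (binding).
Slack constraints have shadow price 0 (complementary slackness).
The binding rows give the dual system: 2·y_lumber + 5·y_assembly = 29 and 6·y_lumber + 1·y_assembly = 17.
→ y_lumber = 2 and y_assembly = 5.
Shadow price of assembly = 5.

5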